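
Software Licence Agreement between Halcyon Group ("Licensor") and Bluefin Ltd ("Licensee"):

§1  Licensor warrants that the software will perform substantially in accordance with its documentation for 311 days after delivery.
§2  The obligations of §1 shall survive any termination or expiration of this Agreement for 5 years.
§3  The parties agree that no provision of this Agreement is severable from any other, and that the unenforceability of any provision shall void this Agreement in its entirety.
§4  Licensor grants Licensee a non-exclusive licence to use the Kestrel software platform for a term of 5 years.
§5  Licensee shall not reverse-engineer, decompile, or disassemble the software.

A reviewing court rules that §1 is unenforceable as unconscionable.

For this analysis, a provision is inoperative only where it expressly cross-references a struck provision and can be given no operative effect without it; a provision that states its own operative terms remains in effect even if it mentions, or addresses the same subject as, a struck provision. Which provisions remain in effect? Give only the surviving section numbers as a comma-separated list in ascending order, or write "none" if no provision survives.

§1 is struck. §2 operates only by reference to §1, so it falls with §1. §3 provides that the Agreement is not severable, so the invalidity of any one provision voids the entire Agreement. No provision of the Agreement survives.

none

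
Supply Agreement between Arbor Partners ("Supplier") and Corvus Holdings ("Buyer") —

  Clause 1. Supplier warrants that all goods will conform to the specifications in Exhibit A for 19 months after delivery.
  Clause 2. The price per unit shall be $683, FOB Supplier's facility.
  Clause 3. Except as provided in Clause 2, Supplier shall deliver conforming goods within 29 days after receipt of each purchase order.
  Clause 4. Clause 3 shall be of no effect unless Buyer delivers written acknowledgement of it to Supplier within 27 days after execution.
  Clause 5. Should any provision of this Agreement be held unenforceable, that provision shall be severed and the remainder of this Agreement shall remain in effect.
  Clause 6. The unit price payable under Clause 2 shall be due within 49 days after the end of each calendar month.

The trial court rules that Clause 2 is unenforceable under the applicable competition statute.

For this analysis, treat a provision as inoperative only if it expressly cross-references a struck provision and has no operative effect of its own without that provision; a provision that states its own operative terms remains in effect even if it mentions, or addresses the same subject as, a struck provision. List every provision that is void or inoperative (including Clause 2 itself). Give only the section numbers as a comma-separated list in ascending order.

Clause 2 is struck. Clause 6 has no operative effect of its own apart from Clause 2 and is therefore inoperative. Clause 3 mentions Clause 2 but its own obligation stands independently of Clause 2, so Clause 3 is not affected. Clause 5 is a severability clause and preserves every provision that can still be given independent effect. That leaves Clause 1, Clause 3, Clause 4, and Clause 5 in effect.

2, 6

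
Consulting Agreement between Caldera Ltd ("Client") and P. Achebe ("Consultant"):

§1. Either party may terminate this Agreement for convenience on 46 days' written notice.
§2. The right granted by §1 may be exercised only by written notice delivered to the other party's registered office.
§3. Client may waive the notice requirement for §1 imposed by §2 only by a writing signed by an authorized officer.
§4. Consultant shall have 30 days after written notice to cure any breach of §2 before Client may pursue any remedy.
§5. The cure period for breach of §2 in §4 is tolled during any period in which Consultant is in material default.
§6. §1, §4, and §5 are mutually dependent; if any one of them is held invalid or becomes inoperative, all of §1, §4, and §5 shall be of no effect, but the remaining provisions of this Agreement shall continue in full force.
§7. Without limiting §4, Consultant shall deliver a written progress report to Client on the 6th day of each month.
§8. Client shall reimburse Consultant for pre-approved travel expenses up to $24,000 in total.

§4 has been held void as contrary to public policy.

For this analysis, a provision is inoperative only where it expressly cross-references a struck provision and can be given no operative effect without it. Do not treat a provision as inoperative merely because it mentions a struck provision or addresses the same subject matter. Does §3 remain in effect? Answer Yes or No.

No

§4 is struck. §5 operates only by reference to §4, so it falls with §4. §7 mentions §4 but its own obligation stands independently of §4, so §7 is not affected. §6 declares §1, §4, and §5 mutually dependent; since one of them has fallen, all of them are of no effect. That brings down §1 as well. §2 and §3 in turn depend solely on a provision now struck and likewise fall. The remainder continues in force under §6. §6, §7, and §8 remain in effect. §3 is among the inoperative provisions, so the answer is no.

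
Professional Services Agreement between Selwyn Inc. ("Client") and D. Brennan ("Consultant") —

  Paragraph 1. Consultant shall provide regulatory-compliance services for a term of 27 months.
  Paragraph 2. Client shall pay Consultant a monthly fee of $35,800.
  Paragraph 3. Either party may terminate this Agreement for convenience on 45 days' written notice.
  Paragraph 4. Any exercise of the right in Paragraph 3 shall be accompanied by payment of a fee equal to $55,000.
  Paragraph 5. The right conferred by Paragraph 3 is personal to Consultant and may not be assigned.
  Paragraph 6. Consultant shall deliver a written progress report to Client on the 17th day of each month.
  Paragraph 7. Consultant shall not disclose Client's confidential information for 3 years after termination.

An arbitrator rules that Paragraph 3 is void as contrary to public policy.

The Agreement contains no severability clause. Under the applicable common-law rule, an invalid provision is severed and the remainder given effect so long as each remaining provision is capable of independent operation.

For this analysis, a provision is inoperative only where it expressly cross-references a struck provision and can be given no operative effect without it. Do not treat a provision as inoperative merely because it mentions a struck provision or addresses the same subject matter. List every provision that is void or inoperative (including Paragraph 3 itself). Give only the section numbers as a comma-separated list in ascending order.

3, 4, 5

Paragraph 3 is struck. Paragraph 4 merely fixes the exercise fee for Paragraph 3; with Paragraph 3 gone it has nothing to operate on and falls away. Paragraph 5 has no operative effect of its own apart from Paragraph 3 and is therefore inoperative. With no severability clause, the stated default rule severs what cannot stand and enforces each remaining provision that can operate on its own. The provisions still in force are Paragraph 1, Paragraph 2, Paragraph 6, and Paragraph 7.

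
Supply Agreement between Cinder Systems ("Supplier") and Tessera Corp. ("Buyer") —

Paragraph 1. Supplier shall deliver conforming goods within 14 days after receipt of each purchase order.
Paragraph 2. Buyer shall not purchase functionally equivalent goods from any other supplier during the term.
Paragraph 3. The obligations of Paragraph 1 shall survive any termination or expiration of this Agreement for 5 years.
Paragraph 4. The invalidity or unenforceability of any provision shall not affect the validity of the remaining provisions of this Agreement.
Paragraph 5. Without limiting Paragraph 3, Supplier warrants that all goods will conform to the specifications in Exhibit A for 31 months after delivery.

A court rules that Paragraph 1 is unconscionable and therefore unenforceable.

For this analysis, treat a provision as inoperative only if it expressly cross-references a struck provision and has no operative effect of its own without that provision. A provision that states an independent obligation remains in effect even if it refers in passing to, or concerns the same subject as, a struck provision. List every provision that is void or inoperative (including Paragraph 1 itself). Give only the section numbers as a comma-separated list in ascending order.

1, 3

Paragraph 1 is struck. Paragraph 3 operates only by reference to Paragraph 1, so it falls with Paragraph 1. Although Paragraph 5 refers to Paragraph 3, its operative terms do not depend on Paragraph 3, so it remains in effect. Under the severability clause in Paragraph 4, the remaining provisions continue in force. Paragraph 2, Paragraph 4, and Paragraph 5 remain in effect.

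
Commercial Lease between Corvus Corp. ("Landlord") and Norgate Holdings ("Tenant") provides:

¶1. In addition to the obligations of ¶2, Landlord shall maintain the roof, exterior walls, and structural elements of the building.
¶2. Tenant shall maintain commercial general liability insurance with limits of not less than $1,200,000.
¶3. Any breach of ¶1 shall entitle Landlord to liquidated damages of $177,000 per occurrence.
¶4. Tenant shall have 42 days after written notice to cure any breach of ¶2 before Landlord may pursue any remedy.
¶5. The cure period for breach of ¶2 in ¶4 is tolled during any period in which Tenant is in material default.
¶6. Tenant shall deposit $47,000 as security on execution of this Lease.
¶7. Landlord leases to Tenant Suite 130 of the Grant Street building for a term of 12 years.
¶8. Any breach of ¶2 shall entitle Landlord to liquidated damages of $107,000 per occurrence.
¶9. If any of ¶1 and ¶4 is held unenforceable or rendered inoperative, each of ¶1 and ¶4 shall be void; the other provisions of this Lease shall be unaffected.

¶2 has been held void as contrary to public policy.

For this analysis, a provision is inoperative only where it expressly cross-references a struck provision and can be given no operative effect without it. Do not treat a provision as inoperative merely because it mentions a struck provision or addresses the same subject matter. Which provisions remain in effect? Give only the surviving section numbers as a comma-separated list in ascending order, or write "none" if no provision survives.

¶2 is struck. ¶4 merely fixes the cure period for breach of ¶2; with ¶2 gone it has nothing to operate on and falls away. ¶8 has no operative effect of its own apart from ¶2 and is therefore inoperative. ¶5 operates only by reference to ¶4, so it falls with ¶4. ¶9 declares ¶1 and ¶4 mutually dependent; since one of them has fallen, all of them are of no effect. That brings down ¶1 as well. ¶3 in turn depends solely on a provision now struck and likewise falls. The remainder continues in force under ¶9. ¶6, ¶7, and ¶9 remain in effect.

6, 7, 9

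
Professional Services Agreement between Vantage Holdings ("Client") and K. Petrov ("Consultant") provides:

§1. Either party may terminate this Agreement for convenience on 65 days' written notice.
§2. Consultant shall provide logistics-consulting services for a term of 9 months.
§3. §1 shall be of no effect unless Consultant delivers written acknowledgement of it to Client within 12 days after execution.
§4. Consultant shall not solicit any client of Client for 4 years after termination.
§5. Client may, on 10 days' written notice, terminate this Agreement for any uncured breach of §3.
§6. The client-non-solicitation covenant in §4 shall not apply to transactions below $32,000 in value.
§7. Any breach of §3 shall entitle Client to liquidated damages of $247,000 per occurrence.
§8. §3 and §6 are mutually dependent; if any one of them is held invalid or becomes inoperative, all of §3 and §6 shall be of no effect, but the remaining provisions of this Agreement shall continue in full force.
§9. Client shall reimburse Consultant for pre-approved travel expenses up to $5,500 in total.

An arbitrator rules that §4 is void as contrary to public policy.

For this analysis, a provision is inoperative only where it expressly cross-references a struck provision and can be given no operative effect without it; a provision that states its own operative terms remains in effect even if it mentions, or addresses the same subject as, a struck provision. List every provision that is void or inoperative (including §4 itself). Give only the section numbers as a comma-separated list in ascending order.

3, 4, 5, 6, 7

§4 is struck. The whole of §6 is the carve-out from the client-non-solicitation covenant, defined by reference to §4, so §6 cannot stand once §4 is removed. §8 declares §3 and §6 mutually dependent; since one of them has fallen, all of them are of no effect. That brings down §3 as well. §5 and §7 in turn depend solely on a provision now struck and likewise fall. The remainder continues in force under §8. That leaves §1, §2, §8, and §9 in effect.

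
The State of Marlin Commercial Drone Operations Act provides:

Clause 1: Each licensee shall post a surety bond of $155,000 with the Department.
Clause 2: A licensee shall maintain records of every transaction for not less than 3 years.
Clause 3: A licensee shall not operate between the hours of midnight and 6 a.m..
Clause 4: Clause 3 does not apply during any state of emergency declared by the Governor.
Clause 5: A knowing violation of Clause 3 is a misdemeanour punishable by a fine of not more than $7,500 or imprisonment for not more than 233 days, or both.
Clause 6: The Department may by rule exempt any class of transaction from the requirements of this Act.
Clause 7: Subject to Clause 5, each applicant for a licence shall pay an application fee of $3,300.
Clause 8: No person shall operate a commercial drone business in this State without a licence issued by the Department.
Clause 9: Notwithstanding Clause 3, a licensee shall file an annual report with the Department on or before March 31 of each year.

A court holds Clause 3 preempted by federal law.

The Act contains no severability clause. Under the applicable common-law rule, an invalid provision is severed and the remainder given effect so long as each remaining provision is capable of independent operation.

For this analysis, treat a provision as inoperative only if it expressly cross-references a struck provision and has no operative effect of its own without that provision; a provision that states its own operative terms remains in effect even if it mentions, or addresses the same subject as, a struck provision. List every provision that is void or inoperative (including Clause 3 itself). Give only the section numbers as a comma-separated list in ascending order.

3, 4, 5

Clause 3 is struck. Clause 4 has no operative effect of its own apart from Clause 3 and is therefore inoperative. Clause 5 has no operative effect of its own apart from Clause 3 and is therefore inoperative. Clause 7 mentions Clause 5 but its own obligation stands independently of Clause 5, so Clause 7 is not affected. Although Clause 9 refers to Clause 3, its operative terms do not depend on Clause 3, so it remains in effect. With no severability clause, the stated default rule severs what cannot stand and enforces each remaining provision that can operate on its own. The provisions still in force are Clause 1, Clause 2, Clause 6, Clause 7, Clause 8, and Clause 9.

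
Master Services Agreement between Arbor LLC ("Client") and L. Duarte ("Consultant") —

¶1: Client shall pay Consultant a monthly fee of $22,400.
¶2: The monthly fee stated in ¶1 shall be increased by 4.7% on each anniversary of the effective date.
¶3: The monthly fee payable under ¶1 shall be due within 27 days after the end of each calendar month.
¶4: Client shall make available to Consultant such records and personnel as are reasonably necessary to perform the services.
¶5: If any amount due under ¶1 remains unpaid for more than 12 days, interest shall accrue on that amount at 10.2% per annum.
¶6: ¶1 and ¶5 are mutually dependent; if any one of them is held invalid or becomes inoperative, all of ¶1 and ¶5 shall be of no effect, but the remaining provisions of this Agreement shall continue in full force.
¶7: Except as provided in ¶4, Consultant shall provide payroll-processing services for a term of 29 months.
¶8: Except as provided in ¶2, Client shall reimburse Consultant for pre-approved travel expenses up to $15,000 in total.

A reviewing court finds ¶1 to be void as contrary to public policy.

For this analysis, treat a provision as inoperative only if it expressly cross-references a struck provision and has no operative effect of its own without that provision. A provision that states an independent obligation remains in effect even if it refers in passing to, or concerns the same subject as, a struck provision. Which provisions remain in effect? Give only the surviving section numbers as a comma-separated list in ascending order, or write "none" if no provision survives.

4, 6, 7, 8

¶1 is struck. The whole of ¶2 is the escalation of the monthly fee, defined by reference to ¶1, so ¶2 cannot stand once ¶1 is removed. ¶3 does nothing except set the payment deadline for the monthly fee by reference to ¶1; with ¶1 gone it has no independent effect and is inoperative. ¶5 has no operative effect of its own apart from ¶1 and is therefore inoperative. ¶8 mentions ¶2 but its own obligation stands independently of ¶2, so ¶8 is not affected. ¶6 declares ¶1 and ¶5 mutually dependent; since one of them has fallen, all of them are of no effect. The remainder continues in force under ¶6. ¶4, ¶6, ¶7, and ¶8 remain in effect.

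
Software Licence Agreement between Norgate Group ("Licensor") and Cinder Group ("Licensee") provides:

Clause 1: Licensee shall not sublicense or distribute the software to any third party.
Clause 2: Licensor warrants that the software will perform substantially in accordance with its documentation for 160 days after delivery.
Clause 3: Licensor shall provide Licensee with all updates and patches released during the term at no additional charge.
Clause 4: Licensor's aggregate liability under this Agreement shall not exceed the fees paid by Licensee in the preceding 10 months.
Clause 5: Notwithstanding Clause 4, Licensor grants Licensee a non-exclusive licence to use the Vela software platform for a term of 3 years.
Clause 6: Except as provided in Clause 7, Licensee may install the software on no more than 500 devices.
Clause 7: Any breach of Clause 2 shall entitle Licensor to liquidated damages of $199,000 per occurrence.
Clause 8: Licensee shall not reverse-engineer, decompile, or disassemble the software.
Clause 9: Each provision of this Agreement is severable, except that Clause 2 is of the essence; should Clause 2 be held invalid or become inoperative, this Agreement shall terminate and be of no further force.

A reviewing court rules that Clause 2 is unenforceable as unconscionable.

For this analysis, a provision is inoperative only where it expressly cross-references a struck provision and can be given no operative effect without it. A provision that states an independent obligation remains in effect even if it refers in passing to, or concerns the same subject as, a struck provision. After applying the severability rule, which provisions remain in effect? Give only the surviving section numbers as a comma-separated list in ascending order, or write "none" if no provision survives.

none

Clause 2 is struck. Clause 7 does nothing except set the liquidated-damages amount by reference to Clause 2; with Clause 2 gone it has no independent effect and is inoperative. Clause 9 makes Clause 2 an essential term, and Clause 2 is the provision held invalid; under Clause 9, the entire Agreement is therefore void. No provision of the Agreement survives.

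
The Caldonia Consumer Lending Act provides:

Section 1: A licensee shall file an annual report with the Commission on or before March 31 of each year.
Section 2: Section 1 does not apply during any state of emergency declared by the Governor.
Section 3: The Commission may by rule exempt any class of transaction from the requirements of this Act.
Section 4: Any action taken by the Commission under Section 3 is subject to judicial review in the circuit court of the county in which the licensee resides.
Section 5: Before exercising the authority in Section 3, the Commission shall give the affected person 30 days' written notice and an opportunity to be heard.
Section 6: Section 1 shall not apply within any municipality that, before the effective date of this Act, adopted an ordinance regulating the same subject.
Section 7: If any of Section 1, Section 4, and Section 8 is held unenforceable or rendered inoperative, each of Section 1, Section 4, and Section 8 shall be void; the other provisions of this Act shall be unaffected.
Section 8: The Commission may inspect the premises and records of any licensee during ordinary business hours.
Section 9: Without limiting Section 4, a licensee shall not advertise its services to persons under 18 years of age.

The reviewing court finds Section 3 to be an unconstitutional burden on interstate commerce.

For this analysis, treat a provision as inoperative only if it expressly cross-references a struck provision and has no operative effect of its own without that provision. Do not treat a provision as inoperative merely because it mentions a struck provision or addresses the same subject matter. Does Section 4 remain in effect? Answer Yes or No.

Section 3 is struck. Section 4 operates only by reference to Section 3, so it falls with Section 3. The only function of Section 5 is the notice-and-hearing requirement for Section 3, so it cannot stand once Section 3 is removed. Section 9 mentions Section 4 but its own obligation stands independently of Section 4, so Section 9 is not affected. Section 7 declares Section 1, Section 4, and Section 8 mutually dependent; since one of them has fallen, all of them are of no effect. That brings down Section 1 and Section 8 as well. Section 2 and Section 6 in turn depend solely on a provision now struck and likewise fall. The remainder continues in force under Section 7. Section 7 and Section 9 remain in effect. Section 4 is among the inoperative provisions, so the answer is no.

No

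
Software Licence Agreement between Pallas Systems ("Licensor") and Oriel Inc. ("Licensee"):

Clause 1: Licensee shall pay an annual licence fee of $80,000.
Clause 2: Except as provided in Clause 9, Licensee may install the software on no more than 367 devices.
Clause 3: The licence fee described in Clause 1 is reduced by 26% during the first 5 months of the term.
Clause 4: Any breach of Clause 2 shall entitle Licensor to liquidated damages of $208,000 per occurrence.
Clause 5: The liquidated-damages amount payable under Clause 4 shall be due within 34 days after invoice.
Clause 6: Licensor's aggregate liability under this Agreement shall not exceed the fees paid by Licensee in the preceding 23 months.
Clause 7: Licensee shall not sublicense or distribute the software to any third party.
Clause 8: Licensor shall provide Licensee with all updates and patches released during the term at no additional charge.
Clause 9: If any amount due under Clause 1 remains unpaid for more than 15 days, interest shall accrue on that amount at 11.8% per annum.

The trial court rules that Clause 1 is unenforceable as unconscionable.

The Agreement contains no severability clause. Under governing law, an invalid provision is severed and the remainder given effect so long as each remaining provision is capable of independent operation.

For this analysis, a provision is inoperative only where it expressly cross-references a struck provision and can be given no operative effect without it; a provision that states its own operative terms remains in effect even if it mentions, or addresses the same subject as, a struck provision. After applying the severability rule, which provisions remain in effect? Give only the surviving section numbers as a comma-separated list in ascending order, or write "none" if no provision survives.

2, 4, 5, 6, 7, 8

Clause 1 is struck. Clause 3 operates only by reference to Clause 1, so it falls with Clause 1. Clause 9 does nothing except set the default interest on the licence fee by reference to Clause 1; with Clause 1 gone it has no independent effect and is inoperative. Although Clause 2 refers to Clause 9, its operative terms do not depend on Clause 9, so it remains in effect. With no severability clause, the stated default rule severs what cannot stand and enforces each remaining provision that can operate on its own. The provisions still in force are Clause 2, Clause 4, Clause 5, Clause 6, Clause 7, and Clause 8.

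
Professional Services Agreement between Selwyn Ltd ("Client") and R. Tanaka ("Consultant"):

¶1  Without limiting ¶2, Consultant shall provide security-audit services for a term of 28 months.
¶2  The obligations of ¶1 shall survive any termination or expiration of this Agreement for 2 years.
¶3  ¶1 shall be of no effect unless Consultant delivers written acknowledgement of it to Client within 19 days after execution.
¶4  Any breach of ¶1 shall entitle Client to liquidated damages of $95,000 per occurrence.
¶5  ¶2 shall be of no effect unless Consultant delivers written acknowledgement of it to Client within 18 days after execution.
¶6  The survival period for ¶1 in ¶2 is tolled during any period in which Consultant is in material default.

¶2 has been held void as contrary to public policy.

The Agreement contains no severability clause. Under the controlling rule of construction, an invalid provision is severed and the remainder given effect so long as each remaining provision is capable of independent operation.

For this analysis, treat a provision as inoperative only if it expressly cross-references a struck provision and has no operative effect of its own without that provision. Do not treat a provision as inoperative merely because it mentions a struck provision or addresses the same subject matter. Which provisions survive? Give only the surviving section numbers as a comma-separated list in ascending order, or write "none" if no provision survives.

1, 3, 4

¶2 is struck. ¶5 operates only by reference to ¶2, so it falls with ¶2. ¶6 has no operative effect of its own apart from ¶2 and is therefore inoperative. ¶1 mentions ¶2 but its own obligation stands independently of ¶2, so ¶1 is not affected. Under the stated default rule, only provisions that cannot operate independently fall away; the rest are enforced. That leaves ¶1, ¶3, and ¶4 in effect.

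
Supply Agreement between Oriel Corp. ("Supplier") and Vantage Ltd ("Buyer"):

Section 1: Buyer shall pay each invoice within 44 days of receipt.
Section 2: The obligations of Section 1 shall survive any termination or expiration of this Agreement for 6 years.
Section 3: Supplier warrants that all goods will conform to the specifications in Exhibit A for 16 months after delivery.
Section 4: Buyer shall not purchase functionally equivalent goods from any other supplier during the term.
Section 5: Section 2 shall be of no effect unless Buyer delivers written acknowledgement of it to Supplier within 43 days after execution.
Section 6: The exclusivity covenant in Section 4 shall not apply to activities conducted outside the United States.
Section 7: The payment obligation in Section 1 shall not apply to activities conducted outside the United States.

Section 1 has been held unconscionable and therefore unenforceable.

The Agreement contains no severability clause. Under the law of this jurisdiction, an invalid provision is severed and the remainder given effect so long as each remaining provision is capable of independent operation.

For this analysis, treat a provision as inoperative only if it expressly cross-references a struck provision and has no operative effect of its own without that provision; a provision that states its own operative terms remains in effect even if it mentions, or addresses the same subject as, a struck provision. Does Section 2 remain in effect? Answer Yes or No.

No

Section 1 is struck. Section 2 merely fixes the survival period for Section 1; with Section 1 gone it has nothing to operate on and falls away. The whole of Section 7 is the carve-out from the payment obligation, defined by reference to Section 1, so Section 7 cannot stand once Section 1 is removed. Section 5 merely fixes the acknowledgement condition for Section 2; with Section 2 gone it has nothing to operate on and falls away. Under the stated default rule, only provisions that cannot operate independently fall away; the rest are enforced. That leaves Section 3, Section 4, and Section 6 in effect. Section 2 is among the inoperative provisions, so the answer is no.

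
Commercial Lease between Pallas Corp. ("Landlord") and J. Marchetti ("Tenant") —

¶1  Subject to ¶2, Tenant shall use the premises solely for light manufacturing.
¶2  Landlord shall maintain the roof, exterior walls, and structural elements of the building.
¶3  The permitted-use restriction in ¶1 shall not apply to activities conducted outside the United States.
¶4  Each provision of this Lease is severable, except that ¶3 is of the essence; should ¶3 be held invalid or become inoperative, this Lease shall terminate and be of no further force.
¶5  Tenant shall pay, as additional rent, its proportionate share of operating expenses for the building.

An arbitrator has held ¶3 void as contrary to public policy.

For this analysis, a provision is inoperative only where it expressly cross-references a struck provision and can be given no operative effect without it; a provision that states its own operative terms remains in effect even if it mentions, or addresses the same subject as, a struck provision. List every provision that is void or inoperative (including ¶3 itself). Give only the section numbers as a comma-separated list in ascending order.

¶3 is struck. No other provision's operative terms depend on ¶3. ¶4 makes ¶3 an essential term, and ¶3 is the provision held invalid; under ¶4, the entire Lease is therefore void. No provision of the Lease survives.

1, 2, 3, 4, 5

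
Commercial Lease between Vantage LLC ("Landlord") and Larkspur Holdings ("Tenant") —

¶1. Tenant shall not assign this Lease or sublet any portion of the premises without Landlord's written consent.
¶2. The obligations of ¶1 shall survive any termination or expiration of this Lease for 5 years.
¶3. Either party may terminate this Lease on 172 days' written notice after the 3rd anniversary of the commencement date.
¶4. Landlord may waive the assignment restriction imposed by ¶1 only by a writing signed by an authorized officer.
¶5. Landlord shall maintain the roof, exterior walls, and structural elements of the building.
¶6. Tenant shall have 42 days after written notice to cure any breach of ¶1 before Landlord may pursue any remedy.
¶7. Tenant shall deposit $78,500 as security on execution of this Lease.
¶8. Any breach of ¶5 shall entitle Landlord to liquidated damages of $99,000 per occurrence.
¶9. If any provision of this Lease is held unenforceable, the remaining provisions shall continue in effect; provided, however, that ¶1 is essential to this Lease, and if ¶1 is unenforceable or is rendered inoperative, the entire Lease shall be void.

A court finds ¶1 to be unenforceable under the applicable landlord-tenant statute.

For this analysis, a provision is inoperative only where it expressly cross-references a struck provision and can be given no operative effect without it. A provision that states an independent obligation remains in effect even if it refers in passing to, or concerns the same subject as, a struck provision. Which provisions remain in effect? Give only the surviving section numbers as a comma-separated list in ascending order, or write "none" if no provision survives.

none

¶1 is struck. The only function of ¶2 is the survival period for ¶1, so it cannot stand once ¶1 is removed. The only function of ¶4 is the waiver condition for ¶1, so it cannot stand once ¶1 is removed. ¶6 merely fixes the cure period for breach of ¶1; with ¶1 gone it has nothing to operate on and falls away. ¶9 makes ¶1 an essential term, and ¶1 is the provision held invalid; under ¶9, the entire Lease is therefore void. No provision of the Lease survives.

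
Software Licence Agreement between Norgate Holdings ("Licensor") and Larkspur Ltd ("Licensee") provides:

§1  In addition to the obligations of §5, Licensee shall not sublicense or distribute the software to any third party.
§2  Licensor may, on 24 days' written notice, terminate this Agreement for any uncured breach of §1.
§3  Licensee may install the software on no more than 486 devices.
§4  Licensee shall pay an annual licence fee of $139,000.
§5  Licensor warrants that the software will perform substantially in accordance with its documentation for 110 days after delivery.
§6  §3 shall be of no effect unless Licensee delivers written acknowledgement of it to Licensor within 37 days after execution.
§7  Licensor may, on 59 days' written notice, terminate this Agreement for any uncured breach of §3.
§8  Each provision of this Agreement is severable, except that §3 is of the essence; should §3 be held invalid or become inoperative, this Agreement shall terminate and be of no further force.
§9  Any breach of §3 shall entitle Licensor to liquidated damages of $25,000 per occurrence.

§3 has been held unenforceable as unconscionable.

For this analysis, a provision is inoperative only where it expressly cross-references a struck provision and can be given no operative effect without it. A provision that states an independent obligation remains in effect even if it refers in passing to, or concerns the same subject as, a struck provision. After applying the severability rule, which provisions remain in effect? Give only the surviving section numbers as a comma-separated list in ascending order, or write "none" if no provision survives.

§3 is struck. §6 has no operative effect of its own apart from §3 and is therefore inoperative. The only function of §7 is the termination right for breach of §3, so it cannot stand once §3 is removed. §9 does nothing except set the liquidated-damages amount by reference to §3; with §3 gone it has no independent effect and is inoperative. §8 makes §3 an essential term, and §3 is the provision held invalid; under §8, the entire Agreement is therefore void. No provision of the Agreement survives.

none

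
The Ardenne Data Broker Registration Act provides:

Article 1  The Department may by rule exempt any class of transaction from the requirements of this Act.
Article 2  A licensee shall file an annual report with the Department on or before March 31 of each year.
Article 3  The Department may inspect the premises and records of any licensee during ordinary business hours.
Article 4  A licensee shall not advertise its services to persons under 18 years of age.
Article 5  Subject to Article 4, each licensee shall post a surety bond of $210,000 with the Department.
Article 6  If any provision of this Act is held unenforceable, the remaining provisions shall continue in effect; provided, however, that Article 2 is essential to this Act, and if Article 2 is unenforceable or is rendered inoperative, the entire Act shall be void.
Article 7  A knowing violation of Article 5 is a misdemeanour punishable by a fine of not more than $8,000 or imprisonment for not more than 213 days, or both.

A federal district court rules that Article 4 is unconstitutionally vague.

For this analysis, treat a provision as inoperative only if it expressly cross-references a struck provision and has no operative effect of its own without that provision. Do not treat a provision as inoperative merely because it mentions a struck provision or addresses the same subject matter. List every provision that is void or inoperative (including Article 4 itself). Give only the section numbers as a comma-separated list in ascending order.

4

Article 4 is struck. Article 5 mentions Article 4 but its own obligation stands independently of Article 4, so Article 5 is not affected. No other provision's operative terms depend on Article 4. Article 6 makes Article 2 an essential term, but Article 2 is unaffected, so the severability proviso in Article 6 preserves the remaining provisions. That leaves Article 1, Article 2, Article 3, Article 5, Article 6, and Article 7 in effect.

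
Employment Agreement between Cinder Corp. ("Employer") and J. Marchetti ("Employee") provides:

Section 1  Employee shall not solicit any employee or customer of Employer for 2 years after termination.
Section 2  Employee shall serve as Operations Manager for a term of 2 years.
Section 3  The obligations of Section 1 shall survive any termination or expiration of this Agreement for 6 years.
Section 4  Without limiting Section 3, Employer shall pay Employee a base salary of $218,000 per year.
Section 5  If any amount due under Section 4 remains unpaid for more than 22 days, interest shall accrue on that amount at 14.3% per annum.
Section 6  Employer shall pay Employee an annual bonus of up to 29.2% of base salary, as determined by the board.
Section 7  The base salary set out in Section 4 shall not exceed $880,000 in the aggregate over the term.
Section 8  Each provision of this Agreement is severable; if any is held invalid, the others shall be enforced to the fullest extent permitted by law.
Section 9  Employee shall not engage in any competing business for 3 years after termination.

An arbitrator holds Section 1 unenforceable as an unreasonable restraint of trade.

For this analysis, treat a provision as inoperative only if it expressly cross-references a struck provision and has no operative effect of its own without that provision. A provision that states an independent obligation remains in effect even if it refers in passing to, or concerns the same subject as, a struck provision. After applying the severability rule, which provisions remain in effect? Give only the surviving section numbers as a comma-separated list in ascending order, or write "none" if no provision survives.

Section 1 is struck. Section 3 merely fixes the survival period for Section 1; with Section 1 gone it has nothing to operate on and falls away. Section 4 mentions Section 3 but its own obligation stands independently of Section 3, so Section 4 is not affected. Section 8 is a severability clause and preserves every provision that can still be given independent effect. That leaves Section 2, Section 4, Section 5, Section 6, Section 7, Section 8, and Section 9 in effect.

2, 4, 5, 6, 7, 8, 9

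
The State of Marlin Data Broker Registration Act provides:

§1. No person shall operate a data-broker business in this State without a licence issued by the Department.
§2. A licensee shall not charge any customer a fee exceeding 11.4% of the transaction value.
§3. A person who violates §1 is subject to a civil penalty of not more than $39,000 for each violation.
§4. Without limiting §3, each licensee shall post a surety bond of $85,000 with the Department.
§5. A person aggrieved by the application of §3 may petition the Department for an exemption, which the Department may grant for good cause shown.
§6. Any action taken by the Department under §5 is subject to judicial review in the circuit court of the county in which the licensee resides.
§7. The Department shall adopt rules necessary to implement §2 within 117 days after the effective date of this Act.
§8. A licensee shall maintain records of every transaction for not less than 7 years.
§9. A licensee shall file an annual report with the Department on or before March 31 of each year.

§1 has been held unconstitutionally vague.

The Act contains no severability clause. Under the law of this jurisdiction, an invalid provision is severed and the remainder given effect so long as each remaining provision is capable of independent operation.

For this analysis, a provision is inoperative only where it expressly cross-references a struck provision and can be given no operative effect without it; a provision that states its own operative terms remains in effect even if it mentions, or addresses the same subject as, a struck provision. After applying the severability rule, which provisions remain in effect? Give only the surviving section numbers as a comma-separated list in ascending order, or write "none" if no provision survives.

§1 is struck. The only function of §3 is the civil penalty for violating §1, so it cannot stand once §1 is removed. The only function of §5 is the exemption procedure for §3, so it cannot stand once §3 is removed. §6 merely fixes the judicial-review right for §5; with §5 gone it has nothing to operate on and falls away. Although §4 refers to §3, its operative terms do not depend on §3, so it remains in effect. With no severability clause, the stated default rule severs what cannot stand and enforces each remaining provision that can operate on its own. §2, §4, §7, §8, and §9 remain in effect.

2, 4, 7, 8, 9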